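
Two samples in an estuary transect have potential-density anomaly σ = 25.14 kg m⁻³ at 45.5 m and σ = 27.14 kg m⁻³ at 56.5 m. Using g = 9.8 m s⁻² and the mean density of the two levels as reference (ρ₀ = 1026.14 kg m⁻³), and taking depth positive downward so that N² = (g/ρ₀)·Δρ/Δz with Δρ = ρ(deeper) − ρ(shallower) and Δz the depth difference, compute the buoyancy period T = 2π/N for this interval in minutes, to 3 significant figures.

Δρ = 1027.14 − 1025.14 = 2.00 kg m⁻³ over Δz = 56.5 − 45.5 = 11 m.
N² = (9.8/1026.14) × (2.00/11) = 1.7364 × 10⁻³ s⁻².
N = √(1.7364 × 10⁻³) = 0.041670 rad s⁻¹, so T = 2π/N = 150.78 s = 2.5130 min ≈ 2.51 min.
N² > 0, so the interval is statically stable.

2.51 min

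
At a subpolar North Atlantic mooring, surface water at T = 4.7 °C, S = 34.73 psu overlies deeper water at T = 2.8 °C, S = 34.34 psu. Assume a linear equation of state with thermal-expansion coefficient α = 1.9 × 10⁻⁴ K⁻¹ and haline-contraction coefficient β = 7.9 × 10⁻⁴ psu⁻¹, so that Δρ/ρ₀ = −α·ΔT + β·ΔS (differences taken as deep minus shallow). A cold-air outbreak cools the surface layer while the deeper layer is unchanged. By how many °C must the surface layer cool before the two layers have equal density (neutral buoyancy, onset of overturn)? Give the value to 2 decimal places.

0.28 °C

Neutral buoyancy requires Δρ = 0, i.e. −α(T_deep − T_surf′) + β(S_deep − S_surf) = 0.
T_surf′ = T_deep − (β/α)·ΔS = 2.8 − (7.9 × 10⁻⁴/1.9 × 10⁻⁴)·(-0.39) = 4.4216 °C.
Cooling required: 4.7 − (4.4216) = 0.2784 °C.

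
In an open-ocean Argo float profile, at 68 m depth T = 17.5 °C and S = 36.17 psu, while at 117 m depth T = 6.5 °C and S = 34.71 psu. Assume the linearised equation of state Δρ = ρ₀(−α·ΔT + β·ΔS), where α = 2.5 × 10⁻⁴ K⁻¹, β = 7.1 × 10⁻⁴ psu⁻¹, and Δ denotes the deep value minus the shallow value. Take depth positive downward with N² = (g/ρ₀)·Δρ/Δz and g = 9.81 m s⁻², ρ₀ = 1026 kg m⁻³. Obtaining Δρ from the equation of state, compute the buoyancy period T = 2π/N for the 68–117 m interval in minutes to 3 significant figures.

5.65 min

ΔT = -11.0 K, ΔS = -1.46 psu (deep − shallow).
Δρ/ρ₀ = −αΔT + βΔS = 2.75 × 10⁻³ − 1.0366 × 10⁻³ = 1.7134 × 10⁻³, so Δρ ≈ 1.758 kg m⁻³.
N² = (g/ρ₀)·Δρ/Δz = g·(Δρ/ρ₀)/Δz = 9.81 × 1.7134 × 10⁻³ / 49 = 3.4303 × 10⁻⁴ s⁻².
N = √(3.4303 × 10⁻⁴) = 0.018521 rad s⁻¹ → T = 2π/N = 339.25 s = 5.6542 min ≈ 5.65 min.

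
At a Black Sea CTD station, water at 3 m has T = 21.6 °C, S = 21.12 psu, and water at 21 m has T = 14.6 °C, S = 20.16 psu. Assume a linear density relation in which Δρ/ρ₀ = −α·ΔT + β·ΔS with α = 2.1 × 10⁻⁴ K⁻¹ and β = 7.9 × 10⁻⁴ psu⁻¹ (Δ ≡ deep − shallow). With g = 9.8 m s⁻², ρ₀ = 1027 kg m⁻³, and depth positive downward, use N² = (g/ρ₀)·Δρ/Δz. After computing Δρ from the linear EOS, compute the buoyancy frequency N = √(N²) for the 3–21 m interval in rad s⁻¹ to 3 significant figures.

0.0197 rad s⁻¹

ΔT = -7.0 K, ΔS = -0.96 psu (deep − shallow).
Δρ/ρ₀ = −αΔT + βΔS = 1.47 × 10⁻³ − 7.584 × 10⁻⁴ = 7.116 × 10⁻⁴, so Δρ ≈ 0.7308 kg m⁻³.
N² = (g/ρ₀)·Δρ/Δz = g·(Δρ/ρ₀)/Δz = 9.8 × 7.116 × 10⁻⁴ / 18 = 3.8743 × 10⁻⁴ s⁻².
N = √(3.8743 × 10⁻⁴) = 0.019683 rad s⁻¹ ≈ 0.0197 rad s⁻¹.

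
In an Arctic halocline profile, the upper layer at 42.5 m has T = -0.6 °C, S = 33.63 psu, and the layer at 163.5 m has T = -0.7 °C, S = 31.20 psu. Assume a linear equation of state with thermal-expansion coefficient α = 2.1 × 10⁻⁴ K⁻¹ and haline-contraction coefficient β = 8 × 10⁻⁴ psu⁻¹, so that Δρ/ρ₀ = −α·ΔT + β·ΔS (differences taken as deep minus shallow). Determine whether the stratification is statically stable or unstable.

ΔT = -0.7 − -0.6 = -0.1 K and ΔS = 31.20 − 33.63 = -2.43 psu (deep − shallow).
−αΔT = 2.10 × 10⁻⁵; βΔS = -1.944 × 10⁻³; sum Δρ/ρ₀ = -1.923 × 10⁻³.
Δρ/ρ₀ < 0, so Δρ < 0: deeper water is lighter → statically unstable; the column would overturn.

unstable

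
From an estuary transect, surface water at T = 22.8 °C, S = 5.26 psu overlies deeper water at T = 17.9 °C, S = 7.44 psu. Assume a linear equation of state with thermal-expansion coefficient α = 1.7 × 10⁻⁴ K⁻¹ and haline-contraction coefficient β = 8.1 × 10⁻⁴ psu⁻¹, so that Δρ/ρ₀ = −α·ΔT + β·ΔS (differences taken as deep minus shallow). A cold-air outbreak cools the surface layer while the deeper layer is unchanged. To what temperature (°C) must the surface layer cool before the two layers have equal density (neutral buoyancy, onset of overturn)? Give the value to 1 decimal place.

7.5 °C

Neutral buoyancy requires Δρ = 0, i.e. −α(T_deep − T_surf′) + β(S_deep − S_surf) = 0.
T_surf′ = T_deep − (β/α)·ΔS = 17.9 − (8.1 × 10⁻⁴/1.7 × 10⁻⁴)·(+2.18) = 7.513 °C.
Cooling required: 22.8 − (7.513) = 15.287 °C.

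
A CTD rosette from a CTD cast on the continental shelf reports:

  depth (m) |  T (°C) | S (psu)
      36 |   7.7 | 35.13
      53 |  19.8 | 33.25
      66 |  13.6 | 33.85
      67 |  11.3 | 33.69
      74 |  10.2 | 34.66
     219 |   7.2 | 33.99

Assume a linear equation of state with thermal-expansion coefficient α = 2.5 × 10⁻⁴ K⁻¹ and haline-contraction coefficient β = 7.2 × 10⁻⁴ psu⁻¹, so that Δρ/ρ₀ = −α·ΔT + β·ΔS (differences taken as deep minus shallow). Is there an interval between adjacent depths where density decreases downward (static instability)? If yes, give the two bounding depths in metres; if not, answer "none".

Evaluate Δρ/ρ₀ = −αΔT + βΔS across each adjacent pair:
  36–53 m: −αΔT+βΔS = −(2.5 × 10⁻⁴)(+12.1)+(7.2 × 10⁻⁴)(-1.88) = -4.4 × 10⁻³ → UNSTABLE
  53–66 m: −αΔT+βΔS = −(2.5 × 10⁻⁴)(-6.2)+(7.2 × 10⁻⁴)(+0.60) = 2.0 × 10⁻³ → stable
  66–67 m: −αΔT+βΔS = −(2.5 × 10⁻⁴)(-2.3)+(7.2 × 10⁻⁴)(-0.16) = 4.6 × 10⁻⁴ → stable
  67–74 m: −αΔT+βΔS = −(2.5 × 10⁻⁴)(-1.1)+(7.2 × 10⁻⁴)(+0.97) = 9.7 × 10⁻⁴ → stable
  74–219 m: −αΔT+βΔS = −(2.5 × 10⁻⁴)(-3.0)+(7.2 × 10⁻⁴)(-0.67) = 2.7 × 10⁻⁴ → stable
The 36–53 m interval has Δρ < 0: lighter water underlies denser water.

36–53 m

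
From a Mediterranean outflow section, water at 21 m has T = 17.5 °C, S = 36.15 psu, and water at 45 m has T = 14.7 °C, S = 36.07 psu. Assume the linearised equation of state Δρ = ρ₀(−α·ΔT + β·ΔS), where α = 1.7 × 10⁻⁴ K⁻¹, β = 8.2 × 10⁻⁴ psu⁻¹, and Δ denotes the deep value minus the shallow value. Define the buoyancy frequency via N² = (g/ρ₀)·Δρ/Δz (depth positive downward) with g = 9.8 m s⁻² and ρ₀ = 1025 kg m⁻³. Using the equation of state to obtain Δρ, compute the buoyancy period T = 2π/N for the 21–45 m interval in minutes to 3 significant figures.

8.09 min

ΔT = -2.8 K, ΔS = -0.08 psu (deep − shallow).
Δρ/ρ₀ = −αΔT + βΔS = 4.76 × 10⁻⁴ − 6.56 × 10⁻⁵ = 4.104 × 10⁻⁴, so Δρ ≈ 0.4207 kg m⁻³.
N² = (g/ρ₀)·Δρ/Δz = g·(Δρ/ρ₀)/Δz = 9.8 × 4.104 × 10⁻⁴ / 24 = 1.6758 × 10⁻⁴ s⁻².
N = √(1.6758 × 10⁻⁴) = 0.012945 rad s⁻¹ → T = 2π/N = 485.38 s = 8.0897 min ≈ 8.09 min.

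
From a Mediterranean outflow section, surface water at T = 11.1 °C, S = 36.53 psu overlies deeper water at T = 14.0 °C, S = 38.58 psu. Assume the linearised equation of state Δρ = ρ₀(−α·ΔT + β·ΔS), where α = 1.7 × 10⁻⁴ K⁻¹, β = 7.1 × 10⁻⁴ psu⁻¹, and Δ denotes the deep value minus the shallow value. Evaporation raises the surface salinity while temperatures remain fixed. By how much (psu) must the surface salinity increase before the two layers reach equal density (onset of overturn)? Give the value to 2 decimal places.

1.36 psu

Neutral buoyancy requires −α(T_deep − T_surf) + β(S_deep − S_surf′) = 0.
S_surf′ = S_deep − (α/β)·ΔT = 38.58 − (1.7 × 10⁻⁴/7.1 × 10⁻⁴)·(+2.9) = 37.8856 psu.
Increase required: 37.8856 − 36.53 = 1.3556 psu.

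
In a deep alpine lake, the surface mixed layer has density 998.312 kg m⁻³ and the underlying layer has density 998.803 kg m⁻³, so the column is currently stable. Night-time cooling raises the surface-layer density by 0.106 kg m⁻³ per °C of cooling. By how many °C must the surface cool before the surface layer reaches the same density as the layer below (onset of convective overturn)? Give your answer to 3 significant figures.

4.63 °C

Density deficit of the surface layer: 998.803 − 998.312 = 0.491 kg m⁻³.
Required change = 0.491 / 0.106 = 4.63 °C.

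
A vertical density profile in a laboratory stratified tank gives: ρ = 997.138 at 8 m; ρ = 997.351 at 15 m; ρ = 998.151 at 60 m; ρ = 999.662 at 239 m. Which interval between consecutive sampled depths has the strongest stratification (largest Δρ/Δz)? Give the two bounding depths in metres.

Compute the density gradient over each adjacent pair:
  8–15 m: Δρ/Δz = 0.213/7 = 0.030 kg m⁻⁴
  15–60 m: Δρ/Δz = 0.800/45 = 0.018 kg m⁻⁴
  60–239 m: Δρ/Δz = 1.511/179 = 8.4 × 10⁻³ kg m⁻⁴
The largest gradient is in the 8–15 m interval — the pycnocline.

8–15 m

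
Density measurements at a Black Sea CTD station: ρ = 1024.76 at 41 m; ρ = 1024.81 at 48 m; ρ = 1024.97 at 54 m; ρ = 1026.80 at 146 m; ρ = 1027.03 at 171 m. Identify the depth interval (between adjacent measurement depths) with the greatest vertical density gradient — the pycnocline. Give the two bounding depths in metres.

Compute the density gradient over each adjacent pair:
  41–48 m: Δρ/Δz = 0.05/7 = 7.1 × 10⁻³ kg m⁻⁴
  48–54 m: Δρ/Δz = 0.16/6 = 0.027 kg m⁻⁴
  54–146 m: Δρ/Δz = 1.83/92 = 0.020 kg m⁻⁴
  146–171 m: Δρ/Δz = 0.23/25 = 9.2 × 10⁻³ kg m⁻⁴
The largest gradient is in the 48–54 m interval — the pycnocline.

48–54 m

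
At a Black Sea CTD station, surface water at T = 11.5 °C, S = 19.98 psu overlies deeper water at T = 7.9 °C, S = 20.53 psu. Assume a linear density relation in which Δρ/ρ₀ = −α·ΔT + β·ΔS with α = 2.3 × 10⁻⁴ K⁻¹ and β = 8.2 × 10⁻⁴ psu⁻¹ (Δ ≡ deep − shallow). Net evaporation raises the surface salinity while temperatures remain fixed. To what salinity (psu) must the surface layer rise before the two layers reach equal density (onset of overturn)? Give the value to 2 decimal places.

21.54 psu

Neutral buoyancy requires −α(T_deep − T_surf) + β(S_deep − S_surf′) = 0.
S_surf′ = S_deep − (α/β)·ΔT = 20.53 − (2.3 × 10⁻⁴/8.2 × 10⁻⁴)·(-3.6) = 21.5398 psu.
Increase required: 21.5398 − 19.98 = 1.5598 psu.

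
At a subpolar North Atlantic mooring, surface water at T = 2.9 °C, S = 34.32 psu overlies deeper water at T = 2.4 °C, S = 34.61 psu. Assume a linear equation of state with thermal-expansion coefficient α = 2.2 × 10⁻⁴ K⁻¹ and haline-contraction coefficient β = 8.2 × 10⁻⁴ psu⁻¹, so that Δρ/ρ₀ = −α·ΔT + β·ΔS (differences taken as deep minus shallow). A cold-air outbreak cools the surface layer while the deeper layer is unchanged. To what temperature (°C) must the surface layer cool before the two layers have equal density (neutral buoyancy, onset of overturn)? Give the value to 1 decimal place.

1.3 °C

Neutral buoyancy requires Δρ = 0, i.e. −α(T_deep − T_surf′) + β(S_deep − S_surf) = 0.
T_surf′ = T_deep − (β/α)·ΔS = 2.4 − (8.2 × 10⁻⁴/2.2 × 10⁻⁴)·(+0.29) = 1.319 °C.
Cooling required: 2.9 − (1.319) = 1.581 °C.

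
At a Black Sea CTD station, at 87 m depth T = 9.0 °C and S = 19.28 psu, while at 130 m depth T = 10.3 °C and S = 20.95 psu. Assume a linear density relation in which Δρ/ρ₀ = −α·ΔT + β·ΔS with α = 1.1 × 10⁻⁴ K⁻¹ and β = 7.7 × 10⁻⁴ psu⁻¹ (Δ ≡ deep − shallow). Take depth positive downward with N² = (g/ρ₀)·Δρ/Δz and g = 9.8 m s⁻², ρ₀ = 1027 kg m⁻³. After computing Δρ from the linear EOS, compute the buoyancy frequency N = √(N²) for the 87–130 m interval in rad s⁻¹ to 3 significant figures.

ΔT = +1.3 K, ΔS = +1.67 psu (deep − shallow).
Δρ/ρ₀ = −αΔT + βΔS = -1.43 × 10⁻⁴ + 1.2859 × 10⁻³ = 1.1429 × 10⁻³, so Δρ ≈ 1.174 kg m⁻³.
N² = (g/ρ₀)·Δρ/Δz = g·(Δρ/ρ₀)/Δz = 9.8 × 1.1429 × 10⁻³ / 43 = 2.6047 × 10⁻⁴ s⁻².
N = √(2.6047 × 10⁻⁴) = 0.016139 rad s⁻¹ ≈ 0.0161 rad s⁻¹.

0.0161 rad s⁻¹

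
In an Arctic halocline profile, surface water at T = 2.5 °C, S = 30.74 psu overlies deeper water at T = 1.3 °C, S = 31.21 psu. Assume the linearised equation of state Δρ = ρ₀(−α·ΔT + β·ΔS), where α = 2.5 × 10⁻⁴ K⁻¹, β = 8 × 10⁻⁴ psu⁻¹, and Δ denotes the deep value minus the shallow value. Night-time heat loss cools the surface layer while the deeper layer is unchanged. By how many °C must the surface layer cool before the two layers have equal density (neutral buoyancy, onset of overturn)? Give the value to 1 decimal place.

Neutral buoyancy requires Δρ = 0, i.e. −α(T_deep − T_surf′) + β(S_deep − S_surf) = 0.
T_surf′ = T_deep − (β/α)·ΔS = 1.3 − (8 × 10⁻⁴/2.5 × 10⁻⁴)·(+0.47) = -0.204 °C.
Cooling required: 2.5 − (-0.204) = 2.704 °C.

2.7 °C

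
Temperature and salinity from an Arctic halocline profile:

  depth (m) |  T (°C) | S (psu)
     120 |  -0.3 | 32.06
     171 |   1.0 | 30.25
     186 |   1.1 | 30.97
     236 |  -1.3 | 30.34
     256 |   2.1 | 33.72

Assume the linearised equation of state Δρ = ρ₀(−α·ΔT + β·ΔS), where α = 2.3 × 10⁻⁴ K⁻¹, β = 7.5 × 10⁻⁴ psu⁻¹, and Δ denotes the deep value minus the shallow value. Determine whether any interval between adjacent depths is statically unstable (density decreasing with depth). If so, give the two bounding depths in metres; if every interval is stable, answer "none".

Evaluate Δρ/ρ₀ = −αΔT + βΔS across each adjacent pair:
  120–171 m: −αΔT+βΔS = −(2.3 × 10⁻⁴)(+1.3)+(7.5 × 10⁻⁴)(-1.81) = -1.7 × 10⁻³ → UNSTABLE
  171–186 m: −αΔT+βΔS = −(2.3 × 10⁻⁴)(+0.1)+(7.5 × 10⁻⁴)(+0.72) = 5.2 × 10⁻⁴ → stable
  186–236 m: −αΔT+βΔS = −(2.3 × 10⁻⁴)(-2.4)+(7.5 × 10⁻⁴)(-0.63) = 7.9 × 10⁻⁵ → stable
  236–256 m: −αΔT+βΔS = −(2.3 × 10⁻⁴)(+3.4)+(7.5 × 10⁻⁴)(+3.38) = 1.8 × 10⁻³ → stable
The 120–171 m interval has Δρ < 0: lighter water underlies denser water.

120–171 m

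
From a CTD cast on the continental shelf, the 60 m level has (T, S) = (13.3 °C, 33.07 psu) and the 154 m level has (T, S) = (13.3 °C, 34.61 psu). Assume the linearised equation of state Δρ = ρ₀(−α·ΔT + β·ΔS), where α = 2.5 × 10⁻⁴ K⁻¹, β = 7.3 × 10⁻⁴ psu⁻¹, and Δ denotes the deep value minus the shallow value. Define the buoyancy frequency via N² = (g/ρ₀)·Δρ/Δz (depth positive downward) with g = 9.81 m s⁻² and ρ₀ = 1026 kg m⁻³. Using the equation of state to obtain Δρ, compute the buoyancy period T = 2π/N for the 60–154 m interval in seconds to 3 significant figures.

580 s

ΔT = +0.0 K, ΔS = +1.54 psu (deep − shallow).
Δρ/ρ₀ = −αΔT + βΔS = 0 + 1.1242 × 10⁻³ = 1.1242 × 10⁻³, so Δρ ≈ 1.153 kg m⁻³.
N² = (g/ρ₀)·Δρ/Δz = g·(Δρ/ρ₀)/Δz = 9.81 × 1.1242 × 10⁻³ / 94 = 1.1732 × 10⁻⁴ s⁻².
N = √(1.1732 × 10⁻⁴) = 0.010831 rad s⁻¹ → T = 2π/N = 580.11 s ≈ 580 s.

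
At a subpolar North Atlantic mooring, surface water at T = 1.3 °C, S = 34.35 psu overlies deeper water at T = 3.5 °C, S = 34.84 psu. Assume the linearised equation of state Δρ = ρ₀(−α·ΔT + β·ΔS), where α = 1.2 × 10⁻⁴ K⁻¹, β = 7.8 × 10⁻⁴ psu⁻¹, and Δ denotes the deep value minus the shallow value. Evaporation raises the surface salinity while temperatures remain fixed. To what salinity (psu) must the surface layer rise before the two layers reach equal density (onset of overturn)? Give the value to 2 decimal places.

Neutral buoyancy requires −α(T_deep − T_surf) + β(S_deep − S_surf′) = 0.
S_surf′ = S_deep − (α/β)·ΔT = 34.84 − (1.2 × 10⁻⁴/7.8 × 10⁻⁴)·(+2.2) = 34.5015 psu.
Increase required: 34.5015 − 34.35 = 0.1515 psu.

34.50 psu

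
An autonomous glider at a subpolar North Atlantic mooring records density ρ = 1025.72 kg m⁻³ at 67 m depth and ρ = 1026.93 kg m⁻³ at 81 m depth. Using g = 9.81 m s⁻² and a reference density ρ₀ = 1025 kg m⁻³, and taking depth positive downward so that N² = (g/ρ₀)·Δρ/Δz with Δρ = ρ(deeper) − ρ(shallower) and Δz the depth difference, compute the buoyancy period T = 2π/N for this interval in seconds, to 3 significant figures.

218 s

Δρ = 1026.93 − 1025.72 = 1.21 kg m⁻³ over Δz = 81 − 67 = 14 m.
N² = (9.81/1025) × (1.21/14) = 8.2718 × 10⁻⁴ s⁻².
N = √(8.2718 × 10⁻⁴) = 0.028761 rad s⁻¹, so T = 2π/N = 218.46 s ≈ 218 s.
N² > 0, so the interval is statically stable.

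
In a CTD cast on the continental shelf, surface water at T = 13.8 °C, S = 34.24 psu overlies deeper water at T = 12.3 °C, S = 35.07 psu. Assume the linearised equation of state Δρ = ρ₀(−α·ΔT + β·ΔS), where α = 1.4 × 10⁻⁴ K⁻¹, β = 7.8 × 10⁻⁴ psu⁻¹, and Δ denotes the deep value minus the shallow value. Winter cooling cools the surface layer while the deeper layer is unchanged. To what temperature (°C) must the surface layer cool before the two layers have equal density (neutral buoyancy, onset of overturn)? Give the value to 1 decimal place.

Neutral buoyancy requires Δρ = 0, i.e. −α(T_deep − T_surf′) + β(S_deep − S_surf) = 0.
T_surf′ = T_deep − (β/α)·ΔS = 12.3 − (7.8 × 10⁻⁴/1.4 × 10⁻⁴)·(+0.83) = 7.676 °C.
Cooling required: 13.8 − (7.676) = 6.124 °C.

7.7 °C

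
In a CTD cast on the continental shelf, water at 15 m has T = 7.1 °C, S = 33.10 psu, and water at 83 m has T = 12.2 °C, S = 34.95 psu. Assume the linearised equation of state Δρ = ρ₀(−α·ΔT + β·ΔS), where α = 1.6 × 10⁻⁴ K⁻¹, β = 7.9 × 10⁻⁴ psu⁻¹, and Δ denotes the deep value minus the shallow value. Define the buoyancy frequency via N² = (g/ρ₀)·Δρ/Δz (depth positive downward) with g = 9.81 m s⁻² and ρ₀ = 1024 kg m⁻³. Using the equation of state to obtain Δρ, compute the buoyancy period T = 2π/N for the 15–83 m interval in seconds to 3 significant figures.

ΔT = +5.1 K, ΔS = +1.85 psu (deep − shallow).
Δρ/ρ₀ = −αΔT + βΔS = -8.16 × 10⁻⁴ + 1.4615 × 10⁻³ = 6.455 × 10⁻⁴, so Δρ ≈ 0.6610 kg m⁻³.
N² = (g/ρ₀)·Δρ/Δz = g·(Δρ/ρ₀)/Δz = 9.81 × 6.455 × 10⁻⁴ / 68 = 9.3123 × 10⁻⁵ s⁻².
N = √(9.3123 × 10⁻⁵) = 9.6500 × 10⁻³ rad s⁻¹ → T = 2π/N = 651.11 s ≈ 651 s.

651 s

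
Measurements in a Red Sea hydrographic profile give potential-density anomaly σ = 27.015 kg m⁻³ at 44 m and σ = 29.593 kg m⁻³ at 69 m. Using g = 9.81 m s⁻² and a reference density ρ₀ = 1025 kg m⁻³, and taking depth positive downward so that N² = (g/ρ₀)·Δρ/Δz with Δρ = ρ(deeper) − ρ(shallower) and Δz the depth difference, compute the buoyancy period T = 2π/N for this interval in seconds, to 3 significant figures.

Δρ = 1029.593 − 1027.015 = 2.578 kg m⁻³ over Δz = 69 − 44 = 25 m.
N² = (9.81/1025) × (2.578/25) = 9.8693 × 10⁻⁴ s⁻².
N = √(9.8693 × 10⁻⁴) = 0.031415 rad s⁻¹, so T = 2π/N = 200.01 s ≈ 200 s.

200 s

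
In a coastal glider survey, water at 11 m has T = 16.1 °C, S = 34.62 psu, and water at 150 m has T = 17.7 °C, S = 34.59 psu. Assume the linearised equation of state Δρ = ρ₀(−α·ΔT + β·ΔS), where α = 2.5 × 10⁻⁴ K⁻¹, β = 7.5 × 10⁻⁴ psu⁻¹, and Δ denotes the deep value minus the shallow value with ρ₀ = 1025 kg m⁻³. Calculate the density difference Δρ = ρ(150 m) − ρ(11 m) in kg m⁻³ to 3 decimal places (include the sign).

ΔT = +1.6 K, ΔS = -0.03 psu (deep − shallow).
Δρ/ρ₀ = −(2.5 × 10⁻⁴)(+1.6) + (7.5 × 10⁻⁴)(-0.03) = -4.225 × 10⁻⁴.
Δρ = 1025 × (-4.225 × 10⁻⁴) = -0.433 kg m⁻³.
Negative Δρ: lighter below, statically unstable.

-0.433 kg m⁻³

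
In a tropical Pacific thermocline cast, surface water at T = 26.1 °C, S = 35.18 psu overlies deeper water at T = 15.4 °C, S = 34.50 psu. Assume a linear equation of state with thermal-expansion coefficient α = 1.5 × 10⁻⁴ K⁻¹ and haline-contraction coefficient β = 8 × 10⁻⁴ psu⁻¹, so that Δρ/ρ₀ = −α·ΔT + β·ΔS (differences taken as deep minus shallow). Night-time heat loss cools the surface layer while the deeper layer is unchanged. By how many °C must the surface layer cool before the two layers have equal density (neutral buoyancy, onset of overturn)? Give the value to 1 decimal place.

Neutral buoyancy requires Δρ = 0, i.e. −α(T_deep − T_surf′) + β(S_deep − S_surf) = 0.
T_surf′ = T_deep − (β/α)·ΔS = 15.4 − (8 × 10⁻⁴/1.5 × 10⁻⁴)·(-0.68) = 19.027 °C.
Cooling required: 26.1 − (19.027) = 7.073 °C.

7.1 °C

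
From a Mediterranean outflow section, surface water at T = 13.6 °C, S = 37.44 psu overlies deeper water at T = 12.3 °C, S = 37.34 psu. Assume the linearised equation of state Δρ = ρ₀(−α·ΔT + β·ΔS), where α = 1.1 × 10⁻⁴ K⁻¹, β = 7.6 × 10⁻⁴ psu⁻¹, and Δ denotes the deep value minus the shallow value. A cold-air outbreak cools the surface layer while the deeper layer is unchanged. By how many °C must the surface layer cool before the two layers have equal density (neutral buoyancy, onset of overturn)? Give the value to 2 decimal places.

0.61 °C

Neutral buoyancy requires Δρ = 0, i.e. −α(T_deep − T_surf′) + β(S_deep − S_surf) = 0.
T_surf′ = T_deep − (β/α)·ΔS = 12.3 − (7.6 × 10⁻⁴/1.1 × 10⁻⁴)·(-0.10) = 12.9909 °C.
Cooling required: 13.6 − (12.9909) = 0.6091 °C.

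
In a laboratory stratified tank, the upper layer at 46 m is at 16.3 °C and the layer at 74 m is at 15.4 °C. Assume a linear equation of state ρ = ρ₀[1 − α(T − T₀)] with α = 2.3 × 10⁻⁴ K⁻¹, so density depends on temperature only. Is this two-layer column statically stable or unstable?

ΔT = 15.4 − 16.3 = -0.9 K, so Δρ/ρ₀ = −αΔT = 2.07 × 10⁻⁴.
Δρ/ρ₀ > 0, so Δρ > 0: deeper water is denser → statically stable.

stable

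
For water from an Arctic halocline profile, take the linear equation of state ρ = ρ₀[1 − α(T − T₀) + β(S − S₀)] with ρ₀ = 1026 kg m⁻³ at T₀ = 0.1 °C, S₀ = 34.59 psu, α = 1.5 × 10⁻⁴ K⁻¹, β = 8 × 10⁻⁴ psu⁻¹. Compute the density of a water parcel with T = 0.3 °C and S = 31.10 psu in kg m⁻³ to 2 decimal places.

T − T₀ = +0.2 K, S − S₀ = -3.49 psu.
Bracket = 1 − α·(+0.2) + β·(-3.49) = 1 + (-2.822 × 10⁻³) = 0.9971780.
ρ = 1026 × 0.9971780 = 1023.10 kg m⁻³.

1023.10 kg m⁻³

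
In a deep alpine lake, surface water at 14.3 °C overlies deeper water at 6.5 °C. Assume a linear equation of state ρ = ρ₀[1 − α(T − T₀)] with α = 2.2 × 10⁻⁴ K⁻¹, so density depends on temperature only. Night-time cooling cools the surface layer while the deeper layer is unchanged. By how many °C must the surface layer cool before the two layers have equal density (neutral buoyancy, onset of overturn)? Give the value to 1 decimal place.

With temperature the only control, equal density requires T_surf′ = T_deep.
T_surf′ = 6.5 °C.
Cooling required: 14.3 − 6.5 = 7.8 °C.

7.8 °C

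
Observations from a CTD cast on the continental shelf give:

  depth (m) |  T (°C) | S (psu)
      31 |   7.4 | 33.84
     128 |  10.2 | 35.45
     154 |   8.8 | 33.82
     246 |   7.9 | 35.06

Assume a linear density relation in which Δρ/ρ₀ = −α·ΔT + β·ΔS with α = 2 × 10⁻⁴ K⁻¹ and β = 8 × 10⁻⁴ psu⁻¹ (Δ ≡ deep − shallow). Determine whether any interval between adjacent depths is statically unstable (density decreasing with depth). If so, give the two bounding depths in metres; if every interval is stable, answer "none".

128–154 m

Evaluate Δρ/ρ₀ = −αΔT + βΔS across each adjacent pair:
  31–128 m: −αΔT+βΔS = −(2 × 10⁻⁴)(+2.8)+(8 × 10⁻⁴)(+1.61) = 7.3 × 10⁻⁴ → stable
  128–154 m: −αΔT+βΔS = −(2 × 10⁻⁴)(-1.4)+(8 × 10⁻⁴)(-1.63) = -1.0 × 10⁻³ → UNSTABLE
  154–246 m: −αΔT+βΔS = −(2 × 10⁻⁴)(-0.9)+(8 × 10⁻⁴)(+1.24) = 1.2 × 10⁻³ → stable
The 128–154 m interval has Δρ < 0: lighter water underlies denser water.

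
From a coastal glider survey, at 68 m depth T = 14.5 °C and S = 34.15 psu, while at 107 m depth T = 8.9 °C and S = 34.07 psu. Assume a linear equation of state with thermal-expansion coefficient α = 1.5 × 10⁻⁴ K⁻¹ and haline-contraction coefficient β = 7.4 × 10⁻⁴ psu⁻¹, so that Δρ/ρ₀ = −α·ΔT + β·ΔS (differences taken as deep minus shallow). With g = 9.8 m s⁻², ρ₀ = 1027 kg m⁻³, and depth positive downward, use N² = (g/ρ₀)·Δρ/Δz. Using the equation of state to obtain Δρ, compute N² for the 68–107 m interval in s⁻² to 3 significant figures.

ΔT = -5.6 K, ΔS = -0.08 psu (deep − shallow).
Δρ/ρ₀ = −αΔT + βΔS = 8.40 × 10⁻⁴ − 5.92 × 10⁻⁵ = 7.808 × 10⁻⁴, so Δρ ≈ 0.8019 kg m⁻³.
N² = (g/ρ₀)·Δρ/Δz = g·(Δρ/ρ₀)/Δz = 9.8 × 7.808 × 10⁻⁴ / 39 = 1.9620 × 10⁻⁴ s⁻² ≈ 1.96 × 10⁻⁴ s⁻².

1.96 × 10⁻⁴ s⁻²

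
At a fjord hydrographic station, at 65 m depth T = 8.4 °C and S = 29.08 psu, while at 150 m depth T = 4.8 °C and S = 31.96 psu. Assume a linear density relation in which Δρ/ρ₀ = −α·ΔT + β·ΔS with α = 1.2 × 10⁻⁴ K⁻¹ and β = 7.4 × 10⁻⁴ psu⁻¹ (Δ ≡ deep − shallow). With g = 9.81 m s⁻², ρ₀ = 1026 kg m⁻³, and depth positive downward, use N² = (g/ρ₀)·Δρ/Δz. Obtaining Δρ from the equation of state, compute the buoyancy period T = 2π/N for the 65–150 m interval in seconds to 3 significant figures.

365 s

ΔT = -3.6 K, ΔS = +2.88 psu (deep − shallow).
Δρ/ρ₀ = −αΔT + βΔS = 4.32 × 10⁻⁴ + 2.1312 × 10⁻³ = 2.5632 × 10⁻³, so Δρ ≈ 2.630 kg m⁻³.
N² = (g/ρ₀)·Δρ/Δz = g·(Δρ/ρ₀)/Δz = 9.81 × 2.5632 × 10⁻³ / 85 = 2.9582 × 10⁻⁴ s⁻².
N = √(2.9582 × 10⁻⁴) = 0.017199 rad s⁻¹ → T = 2π/N = 365.32 s ≈ 365 s.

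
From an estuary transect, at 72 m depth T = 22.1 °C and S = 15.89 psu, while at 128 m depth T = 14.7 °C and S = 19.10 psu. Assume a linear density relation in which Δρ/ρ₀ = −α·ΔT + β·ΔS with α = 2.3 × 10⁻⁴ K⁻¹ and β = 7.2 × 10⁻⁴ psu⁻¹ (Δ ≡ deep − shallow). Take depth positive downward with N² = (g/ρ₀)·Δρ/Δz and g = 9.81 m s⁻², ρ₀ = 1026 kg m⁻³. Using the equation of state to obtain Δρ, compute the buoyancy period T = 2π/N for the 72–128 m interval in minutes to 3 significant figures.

ΔT = -7.4 K, ΔS = +3.21 psu (deep − shallow).
Δρ/ρ₀ = −αΔT + βΔS = 1.702 × 10⁻³ + 2.3112 × 10⁻³ = 4.0132 × 10⁻³, so Δρ ≈ 4.118 kg m⁻³.
N² = (g/ρ₀)·Δρ/Δz = g·(Δρ/ρ₀)/Δz = 9.81 × 4.0132 × 10⁻³ / 56 = 7.0303 × 10⁻⁴ s⁻².
N = √(7.0303 × 10⁻⁴) = 0.026515 rad s⁻¹ → T = 2π/N = 236.97 s = 3.9495 min ≈ 3.95 min.

3.95 min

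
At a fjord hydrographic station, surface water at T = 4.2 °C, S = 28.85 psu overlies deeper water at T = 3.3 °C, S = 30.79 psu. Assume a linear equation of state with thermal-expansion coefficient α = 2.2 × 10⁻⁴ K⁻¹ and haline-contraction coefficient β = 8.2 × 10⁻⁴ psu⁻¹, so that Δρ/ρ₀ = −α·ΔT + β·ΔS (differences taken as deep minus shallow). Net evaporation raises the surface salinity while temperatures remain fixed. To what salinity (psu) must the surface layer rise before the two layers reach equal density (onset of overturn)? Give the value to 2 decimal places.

Neutral buoyancy requires −α(T_deep − T_surf) + β(S_deep − S_surf′) = 0.
S_surf′ = S_deep − (α/β)·ΔT = 30.79 − (2.2 × 10⁻⁴/8.2 × 10⁻⁴)·(-0.9) = 31.0315 psu.
Increase required: 31.0315 − 28.85 = 2.1815 psu.

31.03 psu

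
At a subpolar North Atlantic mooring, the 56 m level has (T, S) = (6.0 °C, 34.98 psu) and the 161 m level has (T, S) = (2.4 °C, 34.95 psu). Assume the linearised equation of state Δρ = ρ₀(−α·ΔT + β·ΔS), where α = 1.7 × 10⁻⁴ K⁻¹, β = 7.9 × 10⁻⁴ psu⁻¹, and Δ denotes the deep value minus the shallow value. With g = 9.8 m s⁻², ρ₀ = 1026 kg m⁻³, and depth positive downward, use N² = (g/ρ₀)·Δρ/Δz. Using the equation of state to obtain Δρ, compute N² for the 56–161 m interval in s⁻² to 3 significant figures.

ΔT = -3.6 K, ΔS = -0.03 psu (deep − shallow).
Δρ/ρ₀ = −αΔT + βΔS = 6.12 × 10⁻⁴ − 2.37 × 10⁻⁵ = 5.883 × 10⁻⁴, so Δρ ≈ 0.6036 kg m⁻³.
N² = (g/ρ₀)·Δρ/Δz = g·(Δρ/ρ₀)/Δz = 9.8 × 5.883 × 10⁻⁴ / 105 = 5.4908 × 10⁻⁵ s⁻² ≈ 5.49 × 10⁻⁵ s⁻².

5.49 × 10⁻⁵ s⁻²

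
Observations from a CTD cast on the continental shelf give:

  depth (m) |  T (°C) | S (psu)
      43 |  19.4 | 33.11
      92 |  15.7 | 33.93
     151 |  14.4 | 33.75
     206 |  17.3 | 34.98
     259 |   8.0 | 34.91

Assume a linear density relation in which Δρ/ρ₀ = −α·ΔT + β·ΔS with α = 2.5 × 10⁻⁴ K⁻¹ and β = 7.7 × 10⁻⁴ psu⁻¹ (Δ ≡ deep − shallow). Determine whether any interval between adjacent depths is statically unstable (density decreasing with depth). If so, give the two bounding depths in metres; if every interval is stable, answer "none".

none

Evaluate Δρ/ρ₀ = −αΔT + βΔS across each adjacent pair:
  43–92 m: −αΔT+βΔS = −(2.5 × 10⁻⁴)(-3.7)+(7.7 × 10⁻⁴)(+0.82) = 1.6 × 10⁻³ → stable
  92–151 m: −αΔT+βΔS = −(2.5 × 10⁻⁴)(-1.3)+(7.7 × 10⁻⁴)(-0.18) = 1.9 × 10⁻⁴ → stable
  151–206 m: −αΔT+βΔS = −(2.5 × 10⁻⁴)(+2.9)+(7.7 × 10⁻⁴)(+1.23) = 2.2 × 10⁻⁴ → stable
  206–259 m: −αΔT+βΔS = −(2.5 × 10⁻⁴)(-9.3)+(7.7 × 10⁻⁴)(-0.07) = 2.3 × 10⁻³ → stable
Every interval has Δρ > 0: the column is stably stratified throughout.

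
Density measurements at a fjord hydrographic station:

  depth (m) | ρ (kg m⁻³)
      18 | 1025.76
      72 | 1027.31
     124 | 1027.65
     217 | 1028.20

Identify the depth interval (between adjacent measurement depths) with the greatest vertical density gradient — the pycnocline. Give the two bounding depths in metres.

18–72 m

Compute the density gradient over each adjacent pair:
  18–72 m: Δρ/Δz = 1.55/54 = 0.029 kg m⁻⁴
  72–124 m: Δρ/Δz = 0.34/52 = 6.5 × 10⁻³ kg m⁻⁴
  124–217 m: Δρ/Δz = 0.55/93 = 5.9 × 10⁻³ kg m⁻⁴
The largest gradient is in the 18–72 m interval — the pycnocline.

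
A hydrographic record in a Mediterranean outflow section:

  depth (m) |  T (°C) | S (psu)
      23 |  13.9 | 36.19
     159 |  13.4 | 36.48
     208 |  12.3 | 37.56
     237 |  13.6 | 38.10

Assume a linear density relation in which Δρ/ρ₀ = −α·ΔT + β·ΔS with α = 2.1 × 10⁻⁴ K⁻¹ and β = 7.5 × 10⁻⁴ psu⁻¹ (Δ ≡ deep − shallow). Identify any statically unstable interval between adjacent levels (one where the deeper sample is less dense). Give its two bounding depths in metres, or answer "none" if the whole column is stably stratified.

none

Evaluate Δρ/ρ₀ = −αΔT + βΔS across each adjacent pair:
  23–159 m: −αΔT+βΔS = −(2.1 × 10⁻⁴)(-0.5)+(7.5 × 10⁻⁴)(+0.29) = 3.2 × 10⁻⁴ → stable
  159–208 m: −αΔT+βΔS = −(2.1 × 10⁻⁴)(-1.1)+(7.5 × 10⁻⁴)(+1.08) = 1.0 × 10⁻³ → stable
  208–237 m: −αΔT+βΔS = −(2.1 × 10⁻⁴)(+1.3)+(7.5 × 10⁻⁴)(+0.54) = 1.3 × 10⁻⁴ → stable
Every interval has Δρ > 0: the column is stably stratified throughout.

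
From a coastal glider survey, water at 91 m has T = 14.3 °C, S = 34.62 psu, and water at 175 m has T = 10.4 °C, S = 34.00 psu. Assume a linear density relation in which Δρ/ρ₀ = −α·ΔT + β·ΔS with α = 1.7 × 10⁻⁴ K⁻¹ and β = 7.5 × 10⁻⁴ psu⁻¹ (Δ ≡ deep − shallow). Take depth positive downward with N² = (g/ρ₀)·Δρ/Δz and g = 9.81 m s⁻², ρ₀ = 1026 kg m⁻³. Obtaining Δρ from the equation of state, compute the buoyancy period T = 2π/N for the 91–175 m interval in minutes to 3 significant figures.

ΔT = -3.9 K, ΔS = -0.62 psu (deep − shallow).
Δρ/ρ₀ = −αΔT + βΔS = 6.63 × 10⁻⁴ − 4.65 × 10⁻⁴ = 1.98 × 10⁻⁴, so Δρ ≈ 0.2031 kg m⁻³.
N² = (g/ρ₀)·Δρ/Δz = g·(Δρ/ρ₀)/Δz = 9.81 × 1.98 × 10⁻⁴ / 84 = 2.3124 × 10⁻⁵ s⁻².
N = √(2.3124 × 10⁻⁵) = 4.8087 × 10⁻³ rad s⁻¹ → T = 2π/N = 1.3066 × 10³ s = 21.777 min ≈ 21.8 min.

21.8 min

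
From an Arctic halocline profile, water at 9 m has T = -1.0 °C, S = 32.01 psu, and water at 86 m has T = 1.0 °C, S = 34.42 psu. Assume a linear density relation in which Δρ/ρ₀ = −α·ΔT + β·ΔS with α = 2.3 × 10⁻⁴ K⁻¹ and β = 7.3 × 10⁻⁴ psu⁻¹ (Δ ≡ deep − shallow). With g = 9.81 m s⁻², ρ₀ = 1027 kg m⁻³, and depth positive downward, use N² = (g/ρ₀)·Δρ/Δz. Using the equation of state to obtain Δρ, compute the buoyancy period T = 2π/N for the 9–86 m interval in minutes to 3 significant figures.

8.14 min

ΔT = +2.0 K, ΔS = +2.41 psu (deep − shallow).
Δρ/ρ₀ = −αΔT + βΔS = -4.60 × 10⁻⁴ + 1.7593 × 10⁻³ = 1.2993 × 10⁻³, so Δρ ≈ 1.334 kg m⁻³.
N² = (g/ρ₀)·Δρ/Δz = g·(Δρ/ρ₀)/Δz = 9.81 × 1.2993 × 10⁻³ / 77 = 1.6553 × 10⁻⁴ s⁻².
N = √(1.6553 × 10⁻⁴) = 0.012866 rad s⁻¹ → T = 2π/N = 488.36 s = 8.1393 min ≈ 8.14 min.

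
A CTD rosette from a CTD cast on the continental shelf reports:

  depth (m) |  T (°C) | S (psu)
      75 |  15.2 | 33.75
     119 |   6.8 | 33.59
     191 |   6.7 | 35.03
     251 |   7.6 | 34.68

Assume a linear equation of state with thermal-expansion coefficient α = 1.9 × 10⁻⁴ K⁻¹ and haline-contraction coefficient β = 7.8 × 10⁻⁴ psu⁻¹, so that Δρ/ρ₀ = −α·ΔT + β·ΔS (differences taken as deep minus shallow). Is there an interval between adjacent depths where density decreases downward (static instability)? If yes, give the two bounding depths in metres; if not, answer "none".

Evaluate Δρ/ρ₀ = −αΔT + βΔS across each adjacent pair:
  75–119 m: −αΔT+βΔS = −(1.9 × 10⁻⁴)(-8.4)+(7.8 × 10⁻⁴)(-0.16) = 1.5 × 10⁻³ → stable
  119–191 m: −αΔT+βΔS = −(1.9 × 10⁻⁴)(-0.1)+(7.8 × 10⁻⁴)(+1.44) = 1.1 × 10⁻³ → stable
  191–251 m: −αΔT+βΔS = −(1.9 × 10⁻⁴)(+0.9)+(7.8 × 10⁻⁴)(-0.35) = -4.4 × 10⁻⁴ → UNSTABLE
The 191–251 m interval has Δρ < 0: lighter water underlies denser water.

191–251 m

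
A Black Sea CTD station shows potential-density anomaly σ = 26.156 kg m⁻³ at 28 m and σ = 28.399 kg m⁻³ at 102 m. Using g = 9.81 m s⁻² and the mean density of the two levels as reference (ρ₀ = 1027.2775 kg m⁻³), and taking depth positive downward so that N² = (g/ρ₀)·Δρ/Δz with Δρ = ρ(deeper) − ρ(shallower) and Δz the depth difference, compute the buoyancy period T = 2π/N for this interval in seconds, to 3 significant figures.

369 s

Δρ = 1028.399 − 1026.156 = 2.243 kg m⁻³ over Δz = 102 − 28 = 74 m.
N² = (9.81/1027.2775) × (2.243/74) = 2.8945 × 10⁻⁴ s⁻².
N = √(2.8945 × 10⁻⁴) = 0.017013 rad s⁻¹, so T = 2π/N = 369.32 s ≈ 369 s.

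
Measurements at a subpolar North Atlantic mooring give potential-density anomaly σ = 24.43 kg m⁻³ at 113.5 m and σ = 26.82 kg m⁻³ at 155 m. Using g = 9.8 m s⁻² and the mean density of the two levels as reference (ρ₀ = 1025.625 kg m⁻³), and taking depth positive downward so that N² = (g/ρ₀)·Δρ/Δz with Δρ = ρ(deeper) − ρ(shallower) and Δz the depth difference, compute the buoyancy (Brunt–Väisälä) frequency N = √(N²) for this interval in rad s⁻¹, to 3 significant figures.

0.0235 rad s⁻¹

Δρ = 1026.82 − 1024.43 = 2.39 kg m⁻³ over Δz = 155 − 113.5 = 41.5 m.
N² = (9.8/1025.625) × (2.39/41.5) = 5.5028 × 10⁻⁴ s⁻².
N = √(5.5028 × 10⁻⁴) = 0.023458 rad s⁻¹ ≈ 0.0235 rad s⁻¹.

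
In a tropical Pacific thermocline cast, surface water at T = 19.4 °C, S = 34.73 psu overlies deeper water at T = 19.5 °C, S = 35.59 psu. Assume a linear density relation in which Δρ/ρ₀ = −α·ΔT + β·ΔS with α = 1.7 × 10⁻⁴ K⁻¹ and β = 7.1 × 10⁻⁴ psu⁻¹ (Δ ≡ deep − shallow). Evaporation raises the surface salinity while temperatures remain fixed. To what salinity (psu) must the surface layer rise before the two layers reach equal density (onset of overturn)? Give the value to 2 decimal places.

35.57 psu

Neutral buoyancy requires −α(T_deep − T_surf) + β(S_deep − S_surf′) = 0.
S_surf′ = S_deep − (α/β)·ΔT = 35.59 − (1.7 × 10⁻⁴/7.1 × 10⁻⁴)·(+0.1) = 35.5661 psu.
Increase required: 35.5661 − 34.73 = 0.8361 psu.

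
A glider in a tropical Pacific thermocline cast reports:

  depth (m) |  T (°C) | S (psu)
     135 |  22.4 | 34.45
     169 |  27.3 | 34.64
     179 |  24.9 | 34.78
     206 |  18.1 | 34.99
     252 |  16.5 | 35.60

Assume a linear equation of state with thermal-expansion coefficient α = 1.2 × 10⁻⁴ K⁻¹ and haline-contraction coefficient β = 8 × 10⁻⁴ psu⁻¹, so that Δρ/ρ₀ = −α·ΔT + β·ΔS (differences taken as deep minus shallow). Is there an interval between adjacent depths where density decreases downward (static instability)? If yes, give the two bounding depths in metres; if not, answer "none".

Evaluate Δρ/ρ₀ = −αΔT + βΔS across each adjacent pair:
  135–169 m: −αΔT+βΔS = −(1.2 × 10⁻⁴)(+4.9)+(8 × 10⁻⁴)(+0.19) = -4.4 × 10⁻⁴ → UNSTABLE
  169–179 m: −αΔT+βΔS = −(1.2 × 10⁻⁴)(-2.4)+(8 × 10⁻⁴)(+0.14) = 4.0 × 10⁻⁴ → stable
  179–206 m: −αΔT+βΔS = −(1.2 × 10⁻⁴)(-6.8)+(8 × 10⁻⁴)(+0.21) = 9.8 × 10⁻⁴ → stable
  206–252 m: −αΔT+βΔS = −(1.2 × 10⁻⁴)(-1.6)+(8 × 10⁻⁴)(+0.61) = 6.8 × 10⁻⁴ → stable
The 135–169 m interval has Δρ < 0: lighter water underlies denser water.

135–169 m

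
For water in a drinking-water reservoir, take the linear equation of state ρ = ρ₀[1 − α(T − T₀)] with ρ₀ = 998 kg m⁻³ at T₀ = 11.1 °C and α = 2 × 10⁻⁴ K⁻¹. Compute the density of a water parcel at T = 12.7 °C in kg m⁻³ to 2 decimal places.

T − T₀ = +1.6 K.
Bracket = 1 − α·(+1.6) = 1 + (-3.20 × 10⁻⁴) = 0.9996800.
ρ = 998 × 0.9996800 = 997.68 kg m⁻³.

997.68 kg m⁻³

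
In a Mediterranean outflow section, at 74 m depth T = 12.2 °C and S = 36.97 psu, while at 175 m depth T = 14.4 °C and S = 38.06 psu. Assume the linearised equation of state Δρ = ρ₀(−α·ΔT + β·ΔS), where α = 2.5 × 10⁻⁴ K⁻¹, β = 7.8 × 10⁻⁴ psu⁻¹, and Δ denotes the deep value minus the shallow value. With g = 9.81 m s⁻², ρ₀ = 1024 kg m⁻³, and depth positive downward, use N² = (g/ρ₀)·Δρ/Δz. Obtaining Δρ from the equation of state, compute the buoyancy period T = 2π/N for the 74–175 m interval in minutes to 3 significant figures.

ΔT = +2.2 K, ΔS = +1.09 psu (deep − shallow).
Δρ/ρ₀ = −αΔT + βΔS = -5.50 × 10⁻⁴ + 8.502 × 10⁻⁴ = 3.002 × 10⁻⁴, so Δρ ≈ 0.3074 kg m⁻³.
N² = (g/ρ₀)·Δρ/Δz = g·(Δρ/ρ₀)/Δz = 9.81 × 3.002 × 10⁻⁴ / 101 = 2.9158 × 10⁻⁵ s⁻².
N = √(2.9158 × 10⁻⁵) = 5.3998 × 10⁻³ rad s⁻¹ → T = 2π/N = 1.1636 × 10³ s = 19.393 min ≈ 19.4 min.

19.4 min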